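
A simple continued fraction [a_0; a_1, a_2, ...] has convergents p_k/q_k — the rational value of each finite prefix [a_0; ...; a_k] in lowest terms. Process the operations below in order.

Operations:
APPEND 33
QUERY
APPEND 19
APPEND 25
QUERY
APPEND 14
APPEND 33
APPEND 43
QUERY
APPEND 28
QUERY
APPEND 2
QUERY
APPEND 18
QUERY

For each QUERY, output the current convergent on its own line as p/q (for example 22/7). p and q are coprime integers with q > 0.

APPEND 33: p_0 = 33·1 + 0 = 33, q_0 = 33·0 + 1 = 1 → 33/1
APPEND 19: p_1 = 19·33 + 1 = 628, q_1 = 19·1 + 0 = 19 → 628/19
APPEND 25: p_2 = 25·628 + 33 = 15733, q_2 = 25·19 + 1 = 476 → 15733/476
APPEND 14: p_3 = 14·15733 + 628 = 220890, q_3 = 14·476 + 19 = 6683 → 220890/6683
APPEND 33: p_4 = 33·220890 + 15733 = 7305103, q_4 = 33·6683 + 476 = 221015 → 7305103/221015
APPEND 43: p_5 = 43·7305103 + 220890 = 314340319, q_5 = 43·221015 + 6683 = 9510328 → 314340319/9510328
APPEND 28: p_6 = 28·314340319 + 7305103 = 8808834035, q_6 = 28·9510328 + 221015 = 266510199 → 8808834035/266510199
APPEND 2: p_7 = 2·8808834035 + 314340319 = 17932008389, q_7 = 2·266510199 + 9510328 = 542530726 → 17932008389/542530726
APPEND 18: p_8 = 18·17932008389 + 8808834035 = 331584985037, q_8 = 18·542530726 + 266510199 = 10032063267 → 331584985037/10032063267

33/1
15733/476
314340319/9510328
8808834035/266510199
17932008389/542530726
331584985037/10032063267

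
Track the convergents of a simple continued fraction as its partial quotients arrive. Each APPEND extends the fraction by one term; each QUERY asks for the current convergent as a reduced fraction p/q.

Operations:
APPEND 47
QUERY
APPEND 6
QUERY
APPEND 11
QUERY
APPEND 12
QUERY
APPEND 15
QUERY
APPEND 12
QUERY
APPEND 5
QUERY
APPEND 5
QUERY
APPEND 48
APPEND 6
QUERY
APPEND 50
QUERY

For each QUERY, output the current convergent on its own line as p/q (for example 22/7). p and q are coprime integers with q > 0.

APPEND 47: p_0 = 47·1 + 0 = 47, q_0 = 47·0 + 1 = 1 → 47/1
APPEND 6: p_1 = 6·47 + 1 = 283, q_1 = 6·1 + 0 = 6 → 283/6
APPEND 11: p_2 = 11·283 + 47 = 3160, q_2 = 11·6 + 1 = 67 → 3160/67
APPEND 12: p_3 = 12·3160 + 283 = 38203, q_3 = 12·67 + 6 = 810 → 38203/810
APPEND 15: p_4 = 15·38203 + 3160 = 576205, q_4 = 15·810 + 67 = 12217 → 576205/12217
APPEND 12: p_5 = 12·576205 + 38203 = 6952663, q_5 = 12·12217 + 810 = 147414 → 6952663/147414
APPEND 5: p_6 = 5·6952663 + 576205 = 35339520, q_6 = 5·147414 + 12217 = 749287 → 35339520/749287
APPEND 5: p_7 = 5·35339520 + 6952663 = 183650263, q_7 = 5·749287 + 147414 = 3893849 → 183650263/3893849
APPEND 48: p_8 = 48·183650263 + 35339520 = 8850552144, q_8 = 48·3893849 + 749287 = 187654039 → 8850552144/187654039
APPEND 6: p_9 = 6·8850552144 + 183650263 = 53286963127, q_9 = 6·187654039 + 3893849 = 1129818083 → 53286963127/1129818083
APPEND 50: p_10 = 50·53286963127 + 8850552144 = 2673198708494, q_10 = 50·1129818083 + 187654039 = 56678558189 → 2673198708494/56678558189

47/1
283/6
3160/67
38203/810
576205/12217
6952663/147414
35339520/749287
183650263/3893849
53286963127/1129818083
2673198708494/56678558189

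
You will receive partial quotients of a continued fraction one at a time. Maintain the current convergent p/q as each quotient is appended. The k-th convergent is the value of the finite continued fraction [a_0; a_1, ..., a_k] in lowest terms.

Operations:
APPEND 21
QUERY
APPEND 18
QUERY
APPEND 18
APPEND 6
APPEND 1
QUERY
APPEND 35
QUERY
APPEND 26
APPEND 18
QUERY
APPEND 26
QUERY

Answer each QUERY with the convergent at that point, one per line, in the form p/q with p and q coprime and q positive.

21/1
379/18
48280/2293
1731237/82223
812819193/38603861
21178359460/1005840477

APPEND 21: p_0 = 21·1 + 0 = 21, q_0 = 21·0 + 1 = 1 → 21/1
APPEND 18: p_1 = 18·21 + 1 = 379, q_1 = 18·1 + 0 = 18 → 379/18
APPEND 18: p_2 = 18·379 + 21 = 6843, q_2 = 18·18 + 1 = 325 → 6843/325
APPEND 6: p_3 = 6·6843 + 379 = 41437, q_3 = 6·325 + 18 = 1968 → 41437/1968
APPEND 1: p_4 = 1·41437 + 6843 = 48280, q_4 = 1·1968 + 325 = 2293 → 48280/2293
APPEND 35: p_5 = 35·48280 + 41437 = 1731237, q_5 = 35·2293 + 1968 = 82223 → 1731237/82223
APPEND 26: p_6 = 26·1731237 + 48280 = 45060442, q_6 = 26·82223 + 2293 = 2140091 → 45060442/2140091
APPEND 18: p_7 = 18·45060442 + 1731237 = 812819193, q_7 = 18·2140091 + 82223 = 38603861 → 812819193/38603861
APPEND 26: p_8 = 26·812819193 + 45060442 = 21178359460, q_8 = 26·38603861 + 2140091 = 1005840477 → 21178359460/1005840477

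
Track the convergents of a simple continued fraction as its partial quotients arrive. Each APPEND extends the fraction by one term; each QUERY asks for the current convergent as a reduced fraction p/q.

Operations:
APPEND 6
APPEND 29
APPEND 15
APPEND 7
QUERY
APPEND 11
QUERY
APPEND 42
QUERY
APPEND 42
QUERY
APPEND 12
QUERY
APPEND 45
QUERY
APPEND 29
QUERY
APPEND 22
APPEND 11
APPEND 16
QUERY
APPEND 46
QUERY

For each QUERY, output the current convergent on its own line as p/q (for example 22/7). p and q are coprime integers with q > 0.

18592/3081
207143/34327
8718598/1444815
366388259/60716557
4405377706/730043499
198608385029/32912674012
5764048543547/955197589847
22572583489418903/3740648119601894
1039741689001586778/172302288555434077

APPEND 6: p_0 = 6·1 + 0 = 6, q_0 = 6·0 + 1 = 1 → 6/1
APPEND 29: p_1 = 29·6 + 1 = 175, q_1 = 29·1 + 0 = 29 → 175/29
APPEND 15: p_2 = 15·175 + 6 = 2631, q_2 = 15·29 + 1 = 436 → 2631/436
APPEND 7: p_3 = 7·2631 + 175 = 18592, q_3 = 7·436 + 29 = 3081 → 18592/3081
APPEND 11: p_4 = 11·18592 + 2631 = 207143, q_4 = 11·3081 + 436 = 34327 → 207143/34327
APPEND 42: p_5 = 42·207143 + 18592 = 8718598, q_5 = 42·34327 + 3081 = 1444815 → 8718598/1444815
APPEND 42: p_6 = 42·8718598 + 207143 = 366388259, q_6 = 42·1444815 + 34327 = 60716557 → 366388259/60716557
APPEND 12: p_7 = 12·366388259 + 8718598 = 4405377706, q_7 = 12·60716557 + 1444815 = 730043499 → 4405377706/730043499
APPEND 45: p_8 = 45·4405377706 + 366388259 = 198608385029, q_8 = 45·730043499 + 60716557 = 32912674012 → 198608385029/32912674012
APPEND 29: p_9 = 29·198608385029 + 4405377706 = 5764048543547, q_9 = 29·32912674012 + 730043499 = 955197589847 → 5764048543547/955197589847
APPEND 22: p_10 = 22·5764048543547 + 198608385029 = 127007676343063, q_10 = 22·955197589847 + 32912674012 = 21047259650646 → 127007676343063/21047259650646
APPEND 11: p_11 = 11·127007676343063 + 5764048543547 = 1402848488317240, q_11 = 11·21047259650646 + 955197589847 = 232475053746953 → 1402848488317240/232475053746953
APPEND 16: p_12 = 16·1402848488317240 + 127007676343063 = 22572583489418903, q_12 = 16·232475053746953 + 21047259650646 = 3740648119601894 → 22572583489418903/3740648119601894
APPEND 46: p_13 = 46·22572583489418903 + 1402848488317240 = 1039741689001586778, q_13 = 46·3740648119601894 + 232475053746953 = 172302288555434077 → 1039741689001586778/172302288555434077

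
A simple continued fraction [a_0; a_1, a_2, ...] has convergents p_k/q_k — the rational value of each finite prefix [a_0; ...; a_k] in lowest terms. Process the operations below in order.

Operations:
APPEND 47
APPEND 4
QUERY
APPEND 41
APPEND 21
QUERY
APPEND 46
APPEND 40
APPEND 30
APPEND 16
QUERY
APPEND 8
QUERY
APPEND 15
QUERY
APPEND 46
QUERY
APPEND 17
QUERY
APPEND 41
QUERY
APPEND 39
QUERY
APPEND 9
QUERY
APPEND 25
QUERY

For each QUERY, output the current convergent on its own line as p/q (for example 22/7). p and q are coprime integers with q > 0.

189/4
163905/3469
145412073361/3077602773
1172365962664/24812772793
17730901513321/375269194668
816793835575430/17287195727521
13903226106295631/294257596562525
570849064193696301/12081848654791046
22277016729660451370/471486355133413319
201063999631137758631/4255459044855510917
5048877007508104417145/106857962476521186244

APPEND 47: p_0 = 47·1 + 0 = 47, q_0 = 47·0 + 1 = 1 → 47/1
APPEND 4: p_1 = 4·47 + 1 = 189, q_1 = 4·1 + 0 = 4 → 189/4
APPEND 41: p_2 = 41·189 + 47 = 7796, q_2 = 41·4 + 1 = 165 → 7796/165
APPEND 21: p_3 = 21·7796 + 189 = 163905, q_3 = 21·165 + 4 = 3469 → 163905/3469
APPEND 46: p_4 = 46·163905 + 7796 = 7547426, q_4 = 46·3469 + 165 = 159739 → 7547426/159739
APPEND 40: p_5 = 40·7547426 + 163905 = 302060945, q_5 = 40·159739 + 3469 = 6393029 → 302060945/6393029
APPEND 30: p_6 = 30·302060945 + 7547426 = 9069375776, q_6 = 30·6393029 + 159739 = 191950609 → 9069375776/191950609
APPEND 16: p_7 = 16·9069375776 + 302060945 = 145412073361, q_7 = 16·191950609 + 6393029 = 3077602773 → 145412073361/3077602773
APPEND 8: p_8 = 8·145412073361 + 9069375776 = 1172365962664, q_8 = 8·3077602773 + 191950609 = 24812772793 → 1172365962664/24812772793
APPEND 15: p_9 = 15·1172365962664 + 145412073361 = 17730901513321, q_9 = 15·24812772793 + 3077602773 = 375269194668 → 17730901513321/375269194668
APPEND 46: p_10 = 46·17730901513321 + 1172365962664 = 816793835575430, q_10 = 46·375269194668 + 24812772793 = 17287195727521 → 816793835575430/17287195727521
APPEND 17: p_11 = 17·816793835575430 + 17730901513321 = 13903226106295631, q_11 = 17·17287195727521 + 375269194668 = 294257596562525 → 13903226106295631/294257596562525
APPEND 41: p_12 = 41·13903226106295631 + 816793835575430 = 570849064193696301, q_12 = 41·294257596562525 + 17287195727521 = 12081848654791046 → 570849064193696301/12081848654791046
APPEND 39: p_13 = 39·570849064193696301 + 13903226106295631 = 22277016729660451370, q_13 = 39·12081848654791046 + 294257596562525 = 471486355133413319 → 22277016729660451370/471486355133413319
APPEND 9: p_14 = 9·22277016729660451370 + 570849064193696301 = 201063999631137758631, q_14 = 9·471486355133413319 + 12081848654791046 = 4255459044855510917 → 201063999631137758631/4255459044855510917
APPEND 25: p_15 = 25·201063999631137758631 + 22277016729660451370 = 5048877007508104417145, q_15 = 25·4255459044855510917 + 471486355133413319 = 106857962476521186244 → 5048877007508104417145/106857962476521186244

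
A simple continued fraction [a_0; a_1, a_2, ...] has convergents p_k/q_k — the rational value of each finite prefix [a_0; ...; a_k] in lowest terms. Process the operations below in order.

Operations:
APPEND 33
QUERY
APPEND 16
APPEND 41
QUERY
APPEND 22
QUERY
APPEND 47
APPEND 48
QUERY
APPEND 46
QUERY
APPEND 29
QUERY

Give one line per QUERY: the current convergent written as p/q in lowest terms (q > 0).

33/1
21722/657
478413/14470
1080820797/32690326
49740263795/1504435743
1443548470852/43661326873

APPEND 33: p_0 = 33·1 + 0 = 33, q_0 = 33·0 + 1 = 1 → 33/1
APPEND 16: p_1 = 16·33 + 1 = 529, q_1 = 16·1 + 0 = 16 → 529/16
APPEND 41: p_2 = 41·529 + 33 = 21722, q_2 = 41·16 + 1 = 657 → 21722/657
APPEND 22: p_3 = 22·21722 + 529 = 478413, q_3 = 22·657 + 16 = 14470 → 478413/14470
APPEND 47: p_4 = 47·478413 + 21722 = 22507133, q_4 = 47·14470 + 657 = 680747 → 22507133/680747
APPEND 48: p_5 = 48·22507133 + 478413 = 1080820797, q_5 = 48·680747 + 14470 = 32690326 → 1080820797/32690326
APPEND 46: p_6 = 46·1080820797 + 22507133 = 49740263795, q_6 = 46·32690326 + 680747 = 1504435743 → 49740263795/1504435743
APPEND 29: p_7 = 29·49740263795 + 1080820797 = 1443548470852, q_7 = 29·1504435743 + 32690326 = 43661326873 → 1443548470852/43661326873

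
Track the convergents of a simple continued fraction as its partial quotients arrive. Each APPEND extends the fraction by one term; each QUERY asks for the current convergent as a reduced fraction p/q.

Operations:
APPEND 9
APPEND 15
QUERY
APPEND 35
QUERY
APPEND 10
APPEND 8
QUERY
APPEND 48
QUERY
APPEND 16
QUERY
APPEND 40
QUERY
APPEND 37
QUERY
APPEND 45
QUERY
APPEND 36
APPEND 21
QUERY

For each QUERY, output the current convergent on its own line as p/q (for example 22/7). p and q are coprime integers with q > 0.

APPEND 9: p_0 = 9·1 + 0 = 9, q_0 = 9·0 + 1 = 1 → 9/1
APPEND 15: p_1 = 15·9 + 1 = 136, q_1 = 15·1 + 0 = 15 → 136/15
APPEND 35: p_2 = 35·136 + 9 = 4769, q_2 = 35·15 + 1 = 526 → 4769/526
APPEND 10: p_3 = 10·4769 + 136 = 47826, q_3 = 10·526 + 15 = 5275 → 47826/5275
APPEND 8: p_4 = 8·47826 + 4769 = 387377, q_4 = 8·5275 + 526 = 42726 → 387377/42726
APPEND 48: p_5 = 48·387377 + 47826 = 18641922, q_5 = 48·42726 + 5275 = 2056123 → 18641922/2056123
APPEND 16: p_6 = 16·18641922 + 387377 = 298658129, q_6 = 16·2056123 + 42726 = 32940694 → 298658129/32940694
APPEND 40: p_7 = 40·298658129 + 18641922 = 11964967082, q_7 = 40·32940694 + 2056123 = 1319683883 → 11964967082/1319683883
APPEND 37: p_8 = 37·11964967082 + 298658129 = 443002440163, q_8 = 37·1319683883 + 32940694 = 48861244365 → 443002440163/48861244365
APPEND 45: p_9 = 45·443002440163 + 11964967082 = 19947074774417, q_9 = 45·48861244365 + 1319683883 = 2200075680308 → 19947074774417/2200075680308
APPEND 36: p_10 = 36·19947074774417 + 443002440163 = 718537694319175, q_10 = 36·2200075680308 + 48861244365 = 79251585735453 → 718537694319175/79251585735453
APPEND 21: p_11 = 21·718537694319175 + 19947074774417 = 15109238655477092, q_11 = 21·79251585735453 + 2200075680308 = 1666483376124821 → 15109238655477092/1666483376124821

136/15
4769/526
387377/42726
18641922/2056123
298658129/32940694
11964967082/1319683883
443002440163/48861244365
19947074774417/2200075680308
15109238655477092/1666483376124821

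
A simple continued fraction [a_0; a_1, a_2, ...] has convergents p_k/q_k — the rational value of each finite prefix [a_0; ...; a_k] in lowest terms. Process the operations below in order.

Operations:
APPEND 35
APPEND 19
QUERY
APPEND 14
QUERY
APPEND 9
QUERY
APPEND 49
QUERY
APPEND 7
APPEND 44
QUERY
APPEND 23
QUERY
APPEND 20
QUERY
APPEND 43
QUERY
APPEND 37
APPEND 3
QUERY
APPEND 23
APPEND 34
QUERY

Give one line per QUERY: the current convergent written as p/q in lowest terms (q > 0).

666/19
9359/267
84897/2422
4169312/118945
1292052876/36860573
29746486229/848628216
596221777456/17009424893
25667282916837/732253898615
2876524352018112/82063464919559
2284628281079996146/65177446756918729

APPEND 35: p_0 = 35·1 + 0 = 35, q_0 = 35·0 + 1 = 1 → 35/1
APPEND 19: p_1 = 19·35 + 1 = 666, q_1 = 19·1 + 0 = 19 → 666/19
APPEND 14: p_2 = 14·666 + 35 = 9359, q_2 = 14·19 + 1 = 267 → 9359/267
APPEND 9: p_3 = 9·9359 + 666 = 84897, q_3 = 9·267 + 19 = 2422 → 84897/2422
APPEND 49: p_4 = 49·84897 + 9359 = 4169312, q_4 = 49·2422 + 267 = 118945 → 4169312/118945
APPEND 7: p_5 = 7·4169312 + 84897 = 29270081, q_5 = 7·118945 + 2422 = 835037 → 29270081/835037
APPEND 44: p_6 = 44·29270081 + 4169312 = 1292052876, q_6 = 44·835037 + 118945 = 36860573 → 1292052876/36860573
APPEND 23: p_7 = 23·1292052876 + 29270081 = 29746486229, q_7 = 23·36860573 + 835037 = 848628216 → 29746486229/848628216
APPEND 20: p_8 = 20·29746486229 + 1292052876 = 596221777456, q_8 = 20·848628216 + 36860573 = 17009424893 → 596221777456/17009424893
APPEND 43: p_9 = 43·596221777456 + 29746486229 = 25667282916837, q_9 = 43·17009424893 + 848628216 = 732253898615 → 25667282916837/732253898615
APPEND 37: p_10 = 37·25667282916837 + 596221777456 = 950285689700425, q_10 = 37·732253898615 + 17009424893 = 27110403673648 → 950285689700425/27110403673648
APPEND 3: p_11 = 3·950285689700425 + 25667282916837 = 2876524352018112, q_11 = 3·27110403673648 + 732253898615 = 82063464919559 → 2876524352018112/82063464919559
APPEND 23: p_12 = 23·2876524352018112 + 950285689700425 = 67110345786117001, q_12 = 23·82063464919559 + 27110403673648 = 1914570096823505 → 67110345786117001/1914570096823505
APPEND 34: p_13 = 34·67110345786117001 + 2876524352018112 = 2284628281079996146, q_13 = 34·1914570096823505 + 82063464919559 = 65177446756918729 → 2284628281079996146/65177446756918729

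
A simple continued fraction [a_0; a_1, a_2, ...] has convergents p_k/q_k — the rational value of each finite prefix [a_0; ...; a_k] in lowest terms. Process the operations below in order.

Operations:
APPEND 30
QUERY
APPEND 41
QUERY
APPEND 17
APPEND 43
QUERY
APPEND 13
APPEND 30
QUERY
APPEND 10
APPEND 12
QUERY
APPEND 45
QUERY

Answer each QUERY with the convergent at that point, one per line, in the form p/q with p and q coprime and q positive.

APPEND 30: p_0 = 30·1 + 0 = 30, q_0 = 30·0 + 1 = 1 → 30/1
APPEND 41: p_1 = 41·30 + 1 = 1231, q_1 = 41·1 + 0 = 41 → 1231/41
APPEND 17: p_2 = 17·1231 + 30 = 20957, q_2 = 17·41 + 1 = 698 → 20957/698
APPEND 43: p_3 = 43·20957 + 1231 = 902382, q_3 = 43·698 + 41 = 30055 → 902382/30055
APPEND 13: p_4 = 13·902382 + 20957 = 11751923, q_4 = 13·30055 + 698 = 391413 → 11751923/391413
APPEND 30: p_5 = 30·11751923 + 902382 = 353460072, q_5 = 30·391413 + 30055 = 11772445 → 353460072/11772445
APPEND 10: p_6 = 10·353460072 + 11751923 = 3546352643, q_6 = 10·11772445 + 391413 = 118115863 → 3546352643/118115863
APPEND 12: p_7 = 12·3546352643 + 353460072 = 42909691788, q_7 = 12·118115863 + 11772445 = 1429162801 → 42909691788/1429162801
APPEND 45: p_8 = 45·42909691788 + 3546352643 = 1934482483103, q_8 = 45·1429162801 + 118115863 = 64430441908 → 1934482483103/64430441908

30/1
1231/41
902382/30055
353460072/11772445
42909691788/1429162801
1934482483103/64430441908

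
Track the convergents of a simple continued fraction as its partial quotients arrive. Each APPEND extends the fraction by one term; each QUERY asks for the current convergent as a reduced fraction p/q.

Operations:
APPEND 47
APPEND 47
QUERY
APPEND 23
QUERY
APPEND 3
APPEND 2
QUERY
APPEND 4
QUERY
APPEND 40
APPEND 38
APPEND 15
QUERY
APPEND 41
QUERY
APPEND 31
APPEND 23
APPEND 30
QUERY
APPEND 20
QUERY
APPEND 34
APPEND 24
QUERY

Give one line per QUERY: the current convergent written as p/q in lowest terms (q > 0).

2210/47
50877/1082
360559/7668
1597077/33965
36707074024/780648503
1507432890343/32058540772
32361307518898277/688227186215745
648303301724372994/13787451477341677
530440468889266294746/11280865309457327989

APPEND 47: p_0 = 47·1 + 0 = 47, q_0 = 47·0 + 1 = 1 → 47/1
APPEND 47: p_1 = 47·47 + 1 = 2210, q_1 = 47·1 + 0 = 47 → 2210/47
APPEND 23: p_2 = 23·2210 + 47 = 50877, q_2 = 23·47 + 1 = 1082 → 50877/1082
APPEND 3: p_3 = 3·50877 + 2210 = 154841, q_3 = 3·1082 + 47 = 3293 → 154841/3293
APPEND 2: p_4 = 2·154841 + 50877 = 360559, q_4 = 2·3293 + 1082 = 7668 → 360559/7668
APPEND 4: p_5 = 4·360559 + 154841 = 1597077, q_5 = 4·7668 + 3293 = 33965 → 1597077/33965
APPEND 40: p_6 = 40·1597077 + 360559 = 64243639, q_6 = 40·33965 + 7668 = 1366268 → 64243639/1366268
APPEND 38: p_7 = 38·64243639 + 1597077 = 2442855359, q_7 = 38·1366268 + 33965 = 51952149 → 2442855359/51952149
APPEND 15: p_8 = 15·2442855359 + 64243639 = 36707074024, q_8 = 15·51952149 + 1366268 = 780648503 → 36707074024/780648503
APPEND 41: p_9 = 41·36707074024 + 2442855359 = 1507432890343, q_9 = 41·780648503 + 51952149 = 32058540772 → 1507432890343/32058540772
APPEND 31: p_10 = 31·1507432890343 + 36707074024 = 46767126674657, q_10 = 31·32058540772 + 780648503 = 994595412435 → 46767126674657/994595412435
APPEND 23: p_11 = 23·46767126674657 + 1507432890343 = 1077151346407454, q_11 = 23·994595412435 + 32058540772 = 22907753026777 → 1077151346407454/22907753026777
APPEND 30: p_12 = 30·1077151346407454 + 46767126674657 = 32361307518898277, q_12 = 30·22907753026777 + 994595412435 = 688227186215745 → 32361307518898277/688227186215745
APPEND 20: p_13 = 20·32361307518898277 + 1077151346407454 = 648303301724372994, q_13 = 20·688227186215745 + 22907753026777 = 13787451477341677 → 648303301724372994/13787451477341677
APPEND 34: p_14 = 34·648303301724372994 + 32361307518898277 = 22074673566147580073, q_14 = 34·13787451477341677 + 688227186215745 = 469461577415832763 → 22074673566147580073/469461577415832763
APPEND 24: p_15 = 24·22074673566147580073 + 648303301724372994 = 530440468889266294746, q_15 = 24·469461577415832763 + 13787451477341677 = 11280865309457327989 → 530440468889266294746/11280865309457327989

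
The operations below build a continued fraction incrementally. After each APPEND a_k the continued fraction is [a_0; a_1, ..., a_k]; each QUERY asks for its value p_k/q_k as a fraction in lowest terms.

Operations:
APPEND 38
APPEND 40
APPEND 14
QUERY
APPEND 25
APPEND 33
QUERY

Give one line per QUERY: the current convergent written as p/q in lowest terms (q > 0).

APPEND 38: p_0 = 38·1 + 0 = 38, q_0 = 38·0 + 1 = 1 → 38/1
APPEND 40: p_1 = 40·38 + 1 = 1521, q_1 = 40·1 + 0 = 40 → 1521/40
APPEND 14: p_2 = 14·1521 + 38 = 21332, q_2 = 14·40 + 1 = 561 → 21332/561
APPEND 25: p_3 = 25·21332 + 1521 = 534821, q_3 = 25·561 + 40 = 14065 → 534821/14065
APPEND 33: p_4 = 33·534821 + 21332 = 17670425, q_4 = 33·14065 + 561 = 464706 → 17670425/464706

21332/561
17670425/464706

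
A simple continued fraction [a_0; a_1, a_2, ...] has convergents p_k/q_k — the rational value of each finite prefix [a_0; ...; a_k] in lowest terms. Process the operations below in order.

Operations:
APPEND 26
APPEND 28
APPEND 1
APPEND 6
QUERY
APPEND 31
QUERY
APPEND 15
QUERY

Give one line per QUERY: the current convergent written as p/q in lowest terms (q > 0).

APPEND 26: p_0 = 26·1 + 0 = 26, q_0 = 26·0 + 1 = 1 → 26/1
APPEND 28: p_1 = 28·26 + 1 = 729, q_1 = 28·1 + 0 = 28 → 729/28
APPEND 1: p_2 = 1·729 + 26 = 755, q_2 = 1·28 + 1 = 29 → 755/29
APPEND 6: p_3 = 6·755 + 729 = 5259, q_3 = 6·29 + 28 = 202 → 5259/202
APPEND 31: p_4 = 31·5259 + 755 = 163784, q_4 = 31·202 + 29 = 6291 → 163784/6291
APPEND 15: p_5 = 15·163784 + 5259 = 2462019, q_5 = 15·6291 + 202 = 94567 → 2462019/94567

5259/202
163784/6291
2462019/94567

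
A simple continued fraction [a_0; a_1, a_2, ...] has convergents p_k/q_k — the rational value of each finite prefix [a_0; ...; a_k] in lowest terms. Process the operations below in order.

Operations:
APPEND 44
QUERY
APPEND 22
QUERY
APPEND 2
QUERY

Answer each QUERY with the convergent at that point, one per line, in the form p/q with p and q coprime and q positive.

APPEND 44: p_0 = 44·1 + 0 = 44, q_0 = 44·0 + 1 = 1 → 44/1
APPEND 22: p_1 = 22·44 + 1 = 969, q_1 = 22·1 + 0 = 22 → 969/22
APPEND 2: p_2 = 2·969 + 44 = 1982, q_2 = 2·22 + 1 = 45 → 1982/45

44/1
969/22
1982/45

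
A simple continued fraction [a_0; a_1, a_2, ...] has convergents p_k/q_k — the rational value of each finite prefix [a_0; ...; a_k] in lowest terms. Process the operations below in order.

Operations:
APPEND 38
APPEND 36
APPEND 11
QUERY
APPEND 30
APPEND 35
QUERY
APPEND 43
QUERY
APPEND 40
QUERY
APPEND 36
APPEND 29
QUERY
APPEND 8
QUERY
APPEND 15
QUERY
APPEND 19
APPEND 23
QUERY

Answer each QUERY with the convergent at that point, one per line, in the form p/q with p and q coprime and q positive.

15097/397
15914862/418507
684793345/18007747
27407648662/720728387
28660851858795/753683389078
230274175015537/6055431342303
3482773477091850/91585153523623
1530751088991587651/40253572164219843

APPEND 38: p_0 = 38·1 + 0 = 38, q_0 = 38·0 + 1 = 1 → 38/1
APPEND 36: p_1 = 36·38 + 1 = 1369, q_1 = 36·1 + 0 = 36 → 1369/36
APPEND 11: p_2 = 11·1369 + 38 = 15097, q_2 = 11·36 + 1 = 397 → 15097/397
APPEND 30: p_3 = 30·15097 + 1369 = 454279, q_3 = 30·397 + 36 = 11946 → 454279/11946
APPEND 35: p_4 = 35·454279 + 15097 = 15914862, q_4 = 35·11946 + 397 = 418507 → 15914862/418507
APPEND 43: p_5 = 43·15914862 + 454279 = 684793345, q_5 = 43·418507 + 11946 = 18007747 → 684793345/18007747
APPEND 40: p_6 = 40·684793345 + 15914862 = 27407648662, q_6 = 40·18007747 + 418507 = 720728387 → 27407648662/720728387
APPEND 36: p_7 = 36·27407648662 + 684793345 = 987360145177, q_7 = 36·720728387 + 18007747 = 25964229679 → 987360145177/25964229679
APPEND 29: p_8 = 29·987360145177 + 27407648662 = 28660851858795, q_8 = 29·25964229679 + 720728387 = 753683389078 → 28660851858795/753683389078
APPEND 8: p_9 = 8·28660851858795 + 987360145177 = 230274175015537, q_9 = 8·753683389078 + 25964229679 = 6055431342303 → 230274175015537/6055431342303
APPEND 15: p_10 = 15·230274175015537 + 28660851858795 = 3482773477091850, q_10 = 15·6055431342303 + 753683389078 = 91585153523623 → 3482773477091850/91585153523623
APPEND 19: p_11 = 19·3482773477091850 + 230274175015537 = 66402970239760687, q_11 = 19·91585153523623 + 6055431342303 = 1746173348291140 → 66402970239760687/1746173348291140
APPEND 23: p_12 = 23·66402970239760687 + 3482773477091850 = 1530751088991587651, q_12 = 23·1746173348291140 + 91585153523623 = 40253572164219843 → 1530751088991587651/40253572164219843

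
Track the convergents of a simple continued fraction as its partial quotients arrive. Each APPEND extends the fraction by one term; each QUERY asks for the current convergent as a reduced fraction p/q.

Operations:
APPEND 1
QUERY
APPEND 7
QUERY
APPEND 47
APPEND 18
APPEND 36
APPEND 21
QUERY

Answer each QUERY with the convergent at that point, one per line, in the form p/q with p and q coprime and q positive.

APPEND 1: p_0 = 1·1 + 0 = 1, q_0 = 1·0 + 1 = 1 → 1/1
APPEND 7: p_1 = 7·1 + 1 = 8, q_1 = 7·1 + 0 = 7 → 8/7
APPEND 47: p_2 = 47·8 + 1 = 377, q_2 = 47·7 + 1 = 330 → 377/330
APPEND 18: p_3 = 18·377 + 8 = 6794, q_3 = 18·330 + 7 = 5947 → 6794/5947
APPEND 36: p_4 = 36·6794 + 377 = 244961, q_4 = 36·5947 + 330 = 214422 → 244961/214422
APPEND 21: p_5 = 21·244961 + 6794 = 5150975, q_5 = 21·214422 + 5947 = 4508809 → 5150975/4508809

1/1
8/7
5150975/4508809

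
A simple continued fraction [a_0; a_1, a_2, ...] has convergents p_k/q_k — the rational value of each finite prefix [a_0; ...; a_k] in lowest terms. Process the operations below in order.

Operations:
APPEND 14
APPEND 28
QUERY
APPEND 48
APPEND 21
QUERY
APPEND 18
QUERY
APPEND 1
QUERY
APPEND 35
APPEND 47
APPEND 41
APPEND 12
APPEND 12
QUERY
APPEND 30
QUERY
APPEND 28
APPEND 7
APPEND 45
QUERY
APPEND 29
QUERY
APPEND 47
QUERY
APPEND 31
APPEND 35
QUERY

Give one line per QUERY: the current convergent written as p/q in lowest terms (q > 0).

APPEND 14: p_0 = 14·1 + 0 = 14, q_0 = 14·0 + 1 = 1 → 14/1
APPEND 28: p_1 = 28·14 + 1 = 393, q_1 = 28·1 + 0 = 28 → 393/28
APPEND 48: p_2 = 48·393 + 14 = 18878, q_2 = 48·28 + 1 = 1345 → 18878/1345
APPEND 21: p_3 = 21·18878 + 393 = 396831, q_3 = 21·1345 + 28 = 28273 → 396831/28273
APPEND 18: p_4 = 18·396831 + 18878 = 7161836, q_4 = 18·28273 + 1345 = 510259 → 7161836/510259
APPEND 1: p_5 = 1·7161836 + 396831 = 7558667, q_5 = 1·510259 + 28273 = 538532 → 7558667/538532
APPEND 35: p_6 = 35·7558667 + 7161836 = 271715181, q_6 = 35·538532 + 510259 = 19358879 → 271715181/19358879
APPEND 47: p_7 = 47·271715181 + 7558667 = 12778172174, q_7 = 47·19358879 + 538532 = 910405845 → 12778172174/910405845
APPEND 41: p_8 = 41·12778172174 + 271715181 = 524176774315, q_8 = 41·910405845 + 19358879 = 37345998524 → 524176774315/37345998524
APPEND 12: p_9 = 12·524176774315 + 12778172174 = 6302899463954, q_9 = 12·37345998524 + 910405845 = 449062388133 → 6302899463954/449062388133
APPEND 12: p_10 = 12·6302899463954 + 524176774315 = 76158970341763, q_10 = 12·449062388133 + 37345998524 = 5426094656120 → 76158970341763/5426094656120
APPEND 30: p_11 = 30·76158970341763 + 6302899463954 = 2291072009716844, q_11 = 30·5426094656120 + 449062388133 = 163231902071733 → 2291072009716844/163231902071733
APPEND 28: p_12 = 28·2291072009716844 + 76158970341763 = 64226175242413395, q_12 = 28·163231902071733 + 5426094656120 = 4575919352664644 → 64226175242413395/4575919352664644
APPEND 7: p_13 = 7·64226175242413395 + 2291072009716844 = 451874298706610609, q_13 = 7·4575919352664644 + 163231902071733 = 32194667370724241 → 451874298706610609/32194667370724241
APPEND 45: p_14 = 45·451874298706610609 + 64226175242413395 = 20398569617039890800, q_14 = 45·32194667370724241 + 4575919352664644 = 1453335951035255489 → 20398569617039890800/1453335951035255489
APPEND 29: p_15 = 29·20398569617039890800 + 451874298706610609 = 592010393192863443809, q_15 = 29·1453335951035255489 + 32194667370724241 = 42178937247393133422 → 592010393192863443809/42178937247393133422
APPEND 47: p_16 = 47·592010393192863443809 + 20398569617039890800 = 27844887049681621749823, q_16 = 47·42178937247393133422 + 1453335951035255489 = 1983863386578512526323 → 27844887049681621749823/1983863386578512526323
APPEND 31: p_17 = 31·27844887049681621749823 + 592010393192863443809 = 863783508933323137688322, q_17 = 31·1983863386578512526323 + 42178937247393133422 = 61541943921181281449435 → 863783508933323137688322/61541943921181281449435
APPEND 35: p_18 = 35·863783508933323137688322 + 27844887049681621749823 = 30260267699715991440841093, q_18 = 35·61541943921181281449435 + 1983863386578512526323 = 2155951900627923363256548 → 30260267699715991440841093/2155951900627923363256548

393/28
396831/28273
7161836/510259
7558667/538532
76158970341763/5426094656120
2291072009716844/163231902071733
20398569617039890800/1453335951035255489
592010393192863443809/42178937247393133422
27844887049681621749823/1983863386578512526323
30260267699715991440841093/2155951900627923363256548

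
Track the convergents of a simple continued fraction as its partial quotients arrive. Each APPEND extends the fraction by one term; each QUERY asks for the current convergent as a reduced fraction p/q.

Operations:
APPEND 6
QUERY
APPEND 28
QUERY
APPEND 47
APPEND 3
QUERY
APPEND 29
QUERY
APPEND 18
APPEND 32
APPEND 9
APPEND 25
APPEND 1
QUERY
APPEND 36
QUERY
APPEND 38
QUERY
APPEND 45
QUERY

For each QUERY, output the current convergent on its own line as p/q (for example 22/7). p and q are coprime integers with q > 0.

6/1
169/28
24016/3979
704413/116708
96025770755/15909666138
3549275881168/588048331787
134968509255139/22361746274044
6077132192362423/1006866630663767

APPEND 6: p_0 = 6·1 + 0 = 6, q_0 = 6·0 + 1 = 1 → 6/1
APPEND 28: p_1 = 28·6 + 1 = 169, q_1 = 28·1 + 0 = 28 → 169/28
APPEND 47: p_2 = 47·169 + 6 = 7949, q_2 = 47·28 + 1 = 1317 → 7949/1317
APPEND 3: p_3 = 3·7949 + 169 = 24016, q_3 = 3·1317 + 28 = 3979 → 24016/3979
APPEND 29: p_4 = 29·24016 + 7949 = 704413, q_4 = 29·3979 + 1317 = 116708 → 704413/116708
APPEND 18: p_5 = 18·704413 + 24016 = 12703450, q_5 = 18·116708 + 3979 = 2104723 → 12703450/2104723
APPEND 32: p_6 = 32·12703450 + 704413 = 407214813, q_6 = 32·2104723 + 116708 = 67467844 → 407214813/67467844
APPEND 9: p_7 = 9·407214813 + 12703450 = 3677636767, q_7 = 9·67467844 + 2104723 = 609315319 → 3677636767/609315319
APPEND 25: p_8 = 25·3677636767 + 407214813 = 92348133988, q_8 = 25·609315319 + 67467844 = 15300350819 → 92348133988/15300350819
APPEND 1: p_9 = 1·92348133988 + 3677636767 = 96025770755, q_9 = 1·15300350819 + 609315319 = 15909666138 → 96025770755/15909666138
APPEND 36: p_10 = 36·96025770755 + 92348133988 = 3549275881168, q_10 = 36·15909666138 + 15300350819 = 588048331787 → 3549275881168/588048331787
APPEND 38: p_11 = 38·3549275881168 + 96025770755 = 134968509255139, q_11 = 38·588048331787 + 15909666138 = 22361746274044 → 134968509255139/22361746274044
APPEND 45: p_12 = 45·134968509255139 + 3549275881168 = 6077132192362423, q_12 = 45·22361746274044 + 588048331787 = 1006866630663767 → 6077132192362423/1006866630663767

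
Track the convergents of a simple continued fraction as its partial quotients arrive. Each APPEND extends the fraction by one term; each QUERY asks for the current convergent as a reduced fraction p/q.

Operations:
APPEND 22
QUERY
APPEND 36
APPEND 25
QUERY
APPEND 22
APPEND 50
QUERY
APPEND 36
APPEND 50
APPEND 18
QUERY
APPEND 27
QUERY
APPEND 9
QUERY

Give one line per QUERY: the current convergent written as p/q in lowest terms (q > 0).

22/1
19847/901
21891197/993801
710851029165/32270709712
19232425704602/873099990725
173802682370583/7890170626237

APPEND 22: p_0 = 22·1 + 0 = 22, q_0 = 22·0 + 1 = 1 → 22/1
APPEND 36: p_1 = 36·22 + 1 = 793, q_1 = 36·1 + 0 = 36 → 793/36
APPEND 25: p_2 = 25·793 + 22 = 19847, q_2 = 25·36 + 1 = 901 → 19847/901
APPEND 22: p_3 = 22·19847 + 793 = 437427, q_3 = 22·901 + 36 = 19858 → 437427/19858
APPEND 50: p_4 = 50·437427 + 19847 = 21891197, q_4 = 50·19858 + 901 = 993801 → 21891197/993801
APPEND 36: p_5 = 36·21891197 + 437427 = 788520519, q_5 = 36·993801 + 19858 = 35796694 → 788520519/35796694
APPEND 50: p_6 = 50·788520519 + 21891197 = 39447917147, q_6 = 50·35796694 + 993801 = 1790828501 → 39447917147/1790828501
APPEND 18: p_7 = 18·39447917147 + 788520519 = 710851029165, q_7 = 18·1790828501 + 35796694 = 32270709712 → 710851029165/32270709712
APPEND 27: p_8 = 27·710851029165 + 39447917147 = 19232425704602, q_8 = 27·32270709712 + 1790828501 = 873099990725 → 19232425704602/873099990725
APPEND 9: p_9 = 9·19232425704602 + 710851029165 = 173802682370583, q_9 = 9·873099990725 + 32270709712 = 7890170626237 → 173802682370583/7890170626237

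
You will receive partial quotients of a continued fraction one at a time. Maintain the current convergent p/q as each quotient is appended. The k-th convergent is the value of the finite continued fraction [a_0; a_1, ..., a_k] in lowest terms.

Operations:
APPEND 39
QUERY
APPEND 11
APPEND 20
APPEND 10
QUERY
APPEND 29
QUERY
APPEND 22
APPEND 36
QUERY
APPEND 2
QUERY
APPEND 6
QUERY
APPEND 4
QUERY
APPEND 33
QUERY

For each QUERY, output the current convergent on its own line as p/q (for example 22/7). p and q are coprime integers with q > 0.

APPEND 39: p_0 = 39·1 + 0 = 39, q_0 = 39·0 + 1 = 1 → 39/1
APPEND 11: p_1 = 11·39 + 1 = 430, q_1 = 11·1 + 0 = 11 → 430/11
APPEND 20: p_2 = 20·430 + 39 = 8639, q_2 = 20·11 + 1 = 221 → 8639/221
APPEND 10: p_3 = 10·8639 + 430 = 86820, q_3 = 10·221 + 11 = 2221 → 86820/2221
APPEND 29: p_4 = 29·86820 + 8639 = 2526419, q_4 = 29·2221 + 221 = 64630 → 2526419/64630
APPEND 22: p_5 = 22·2526419 + 86820 = 55668038, q_5 = 22·64630 + 2221 = 1424081 → 55668038/1424081
APPEND 36: p_6 = 36·55668038 + 2526419 = 2006575787, q_6 = 36·1424081 + 64630 = 51331546 → 2006575787/51331546
APPEND 2: p_7 = 2·2006575787 + 55668038 = 4068819612, q_7 = 2·51331546 + 1424081 = 104087173 → 4068819612/104087173
APPEND 6: p_8 = 6·4068819612 + 2006575787 = 26419493459, q_8 = 6·104087173 + 51331546 = 675854584 → 26419493459/675854584
APPEND 4: p_9 = 4·26419493459 + 4068819612 = 109746793448, q_9 = 4·675854584 + 104087173 = 2807505509 → 109746793448/2807505509
APPEND 33: p_10 = 33·109746793448 + 26419493459 = 3648063677243, q_10 = 33·2807505509 + 675854584 = 93323536381 → 3648063677243/93323536381

39/1
86820/2221
2526419/64630
2006575787/51331546
4068819612/104087173
26419493459/675854584
109746793448/2807505509
3648063677243/93323536381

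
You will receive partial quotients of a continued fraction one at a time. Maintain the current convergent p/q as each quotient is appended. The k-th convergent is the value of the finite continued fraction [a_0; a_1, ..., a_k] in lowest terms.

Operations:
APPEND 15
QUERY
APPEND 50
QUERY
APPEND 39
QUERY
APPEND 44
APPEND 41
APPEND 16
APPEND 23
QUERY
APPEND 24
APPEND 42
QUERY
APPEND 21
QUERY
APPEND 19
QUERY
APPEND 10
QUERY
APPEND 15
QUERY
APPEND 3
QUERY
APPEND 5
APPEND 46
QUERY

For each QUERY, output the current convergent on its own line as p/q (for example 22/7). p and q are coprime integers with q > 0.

APPEND 15: p_0 = 15·1 + 0 = 15, q_0 = 15·0 + 1 = 1 → 15/1
APPEND 50: p_1 = 50·15 + 1 = 751, q_1 = 50·1 + 0 = 50 → 751/50
APPEND 39: p_2 = 39·751 + 15 = 29304, q_2 = 39·50 + 1 = 1951 → 29304/1951
APPEND 44: p_3 = 44·29304 + 751 = 1290127, q_3 = 44·1951 + 50 = 85894 → 1290127/85894
APPEND 41: p_4 = 41·1290127 + 29304 = 52924511, q_4 = 41·85894 + 1951 = 3523605 → 52924511/3523605
APPEND 16: p_5 = 16·52924511 + 1290127 = 848082303, q_5 = 16·3523605 + 85894 = 56463574 → 848082303/56463574
APPEND 23: p_6 = 23·848082303 + 52924511 = 19558817480, q_6 = 23·56463574 + 3523605 = 1302185807 → 19558817480/1302185807
APPEND 24: p_7 = 24·19558817480 + 848082303 = 470259701823, q_7 = 24·1302185807 + 56463574 = 31308922942 → 470259701823/31308922942
APPEND 42: p_8 = 42·470259701823 + 19558817480 = 19770466294046, q_8 = 42·31308922942 + 1302185807 = 1316276949371 → 19770466294046/1316276949371
APPEND 21: p_9 = 21·19770466294046 + 470259701823 = 415650051876789, q_9 = 21·1316276949371 + 31308922942 = 27673124859733 → 415650051876789/27673124859733
APPEND 19: p_10 = 19·415650051876789 + 19770466294046 = 7917121451953037, q_10 = 19·27673124859733 + 1316276949371 = 527105649284298 → 7917121451953037/527105649284298
APPEND 10: p_11 = 10·7917121451953037 + 415650051876789 = 79586864571407159, q_11 = 10·527105649284298 + 27673124859733 = 5298729617702713 → 79586864571407159/5298729617702713
APPEND 15: p_12 = 15·79586864571407159 + 7917121451953037 = 1201720090023060422, q_12 = 15·5298729617702713 + 527105649284298 = 80008049914824993 → 1201720090023060422/80008049914824993
APPEND 3: p_13 = 3·1201720090023060422 + 79586864571407159 = 3684747134640588425, q_13 = 3·80008049914824993 + 5298729617702713 = 245322879362177692 → 3684747134640588425/245322879362177692
APPEND 5: p_14 = 5·3684747134640588425 + 1201720090023060422 = 19625455763226002547, q_14 = 5·245322879362177692 + 80008049914824993 = 1306622446725713453 → 19625455763226002547/1306622446725713453
APPEND 46: p_15 = 46·19625455763226002547 + 3684747134640588425 = 906455712243036705587, q_15 = 46·1306622446725713453 + 245322879362177692 = 60349955428744996530 → 906455712243036705587/60349955428744996530

15/1
751/50
29304/1951
19558817480/1302185807
19770466294046/1316276949371
415650051876789/27673124859733
7917121451953037/527105649284298
79586864571407159/5298729617702713
1201720090023060422/80008049914824993
3684747134640588425/245322879362177692
906455712243036705587/60349955428744996530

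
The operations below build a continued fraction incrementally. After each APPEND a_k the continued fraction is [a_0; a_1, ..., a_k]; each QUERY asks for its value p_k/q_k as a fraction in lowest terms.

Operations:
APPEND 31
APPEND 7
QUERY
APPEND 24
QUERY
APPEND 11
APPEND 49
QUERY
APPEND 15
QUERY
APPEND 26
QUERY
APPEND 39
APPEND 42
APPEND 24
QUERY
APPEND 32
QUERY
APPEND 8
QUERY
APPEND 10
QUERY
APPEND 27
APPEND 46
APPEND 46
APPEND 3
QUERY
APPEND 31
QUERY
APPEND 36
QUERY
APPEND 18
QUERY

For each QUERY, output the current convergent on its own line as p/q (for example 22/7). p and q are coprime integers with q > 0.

APPEND 31: p_0 = 31·1 + 0 = 31, q_0 = 31·0 + 1 = 1 → 31/1
APPEND 7: p_1 = 7·31 + 1 = 218, q_1 = 7·1 + 0 = 7 → 218/7
APPEND 24: p_2 = 24·218 + 31 = 5263, q_2 = 24·7 + 1 = 169 → 5263/169
APPEND 11: p_3 = 11·5263 + 218 = 58111, q_3 = 11·169 + 7 = 1866 → 58111/1866
APPEND 49: p_4 = 49·58111 + 5263 = 2852702, q_4 = 49·1866 + 169 = 91603 → 2852702/91603
APPEND 15: p_5 = 15·2852702 + 58111 = 42848641, q_5 = 15·91603 + 1866 = 1375911 → 42848641/1375911
APPEND 26: p_6 = 26·42848641 + 2852702 = 1116917368, q_6 = 26·1375911 + 91603 = 35865289 → 1116917368/35865289
APPEND 39: p_7 = 39·1116917368 + 42848641 = 43602625993, q_7 = 39·35865289 + 1375911 = 1400122182 → 43602625993/1400122182
APPEND 42: p_8 = 42·43602625993 + 1116917368 = 1832427209074, q_8 = 42·1400122182 + 35865289 = 58840996933 → 1832427209074/58840996933
APPEND 24: p_9 = 24·1832427209074 + 43602625993 = 44021855643769, q_9 = 24·58840996933 + 1400122182 = 1413584048574 → 44021855643769/1413584048574
APPEND 32: p_10 = 32·44021855643769 + 1832427209074 = 1410531807809682, q_10 = 32·1413584048574 + 58840996933 = 45293530551301 → 1410531807809682/45293530551301
APPEND 8: p_11 = 8·1410531807809682 + 44021855643769 = 11328276318121225, q_11 = 8·45293530551301 + 1413584048574 = 363761828458982 → 11328276318121225/363761828458982
APPEND 10: p_12 = 10·11328276318121225 + 1410531807809682 = 114693294989021932, q_12 = 10·363761828458982 + 45293530551301 = 3682911815141121 → 114693294989021932/3682911815141121
APPEND 27: p_13 = 27·114693294989021932 + 11328276318121225 = 3108047241021713389, q_13 = 27·3682911815141121 + 363761828458982 = 99802380837269249 → 3108047241021713389/99802380837269249
APPEND 46: p_14 = 46·3108047241021713389 + 114693294989021932 = 143084866381987837826, q_14 = 46·99802380837269249 + 3682911815141121 = 4594592430329526575 → 143084866381987837826/4594592430329526575
APPEND 46: p_15 = 46·143084866381987837826 + 3108047241021713389 = 6585011900812462253385, q_15 = 46·4594592430329526575 + 99802380837269249 = 211451054175995491699 → 6585011900812462253385/211451054175995491699
APPEND 3: p_16 = 3·6585011900812462253385 + 143084866381987837826 = 19898120568819374597981, q_16 = 3·211451054175995491699 + 4594592430329526575 = 638947754958316001672 → 19898120568819374597981/638947754958316001672
APPEND 31: p_17 = 31·19898120568819374597981 + 6585011900812462253385 = 623426749534213074790796, q_17 = 31·638947754958316001672 + 211451054175995491699 = 20018831457883791543531 → 623426749534213074790796/20018831457883791543531
APPEND 36: p_18 = 36·623426749534213074790796 + 19898120568819374597981 = 22463261103800490067066637, q_18 = 36·20018831457883791543531 + 638947754958316001672 = 721316880238774811568788 → 22463261103800490067066637/721316880238774811568788
APPEND 18: p_19 = 18·22463261103800490067066637 + 623426749534213074790796 = 404962126617943034281990262, q_19 = 18·721316880238774811568788 + 20018831457883791543531 = 13003722675755830399781715 → 404962126617943034281990262/13003722675755830399781715

218/7
5263/169
2852702/91603
42848641/1375911
1116917368/35865289
44021855643769/1413584048574
1410531807809682/45293530551301
11328276318121225/363761828458982
114693294989021932/3682911815141121
19898120568819374597981/638947754958316001672
623426749534213074790796/20018831457883791543531
22463261103800490067066637/721316880238774811568788
404962126617943034281990262/13003722675755830399781715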